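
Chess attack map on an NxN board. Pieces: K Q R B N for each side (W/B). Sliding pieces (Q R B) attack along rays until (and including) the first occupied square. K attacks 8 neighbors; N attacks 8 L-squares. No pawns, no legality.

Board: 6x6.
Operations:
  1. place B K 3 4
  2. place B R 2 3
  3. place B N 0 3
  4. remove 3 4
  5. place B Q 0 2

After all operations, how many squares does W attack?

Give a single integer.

Op 1: place BK@(3,4)
Op 2: place BR@(2,3)
Op 3: place BN@(0,3)
Op 4: remove (3,4)
Op 5: place BQ@(0,2)
Per-piece attacks for W:
Union (0 distinct): (none)

Answer: 0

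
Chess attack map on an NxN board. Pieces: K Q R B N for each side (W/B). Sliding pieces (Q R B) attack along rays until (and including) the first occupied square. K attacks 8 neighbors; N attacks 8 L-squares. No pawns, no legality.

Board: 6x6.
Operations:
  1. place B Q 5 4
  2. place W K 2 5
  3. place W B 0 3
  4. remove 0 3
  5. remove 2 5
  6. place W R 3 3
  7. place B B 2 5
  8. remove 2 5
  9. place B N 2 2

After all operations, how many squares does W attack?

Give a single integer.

Answer: 10

Derivation:
Op 1: place BQ@(5,4)
Op 2: place WK@(2,5)
Op 3: place WB@(0,3)
Op 4: remove (0,3)
Op 5: remove (2,5)
Op 6: place WR@(3,3)
Op 7: place BB@(2,5)
Op 8: remove (2,5)
Op 9: place BN@(2,2)
Per-piece attacks for W:
  WR@(3,3): attacks (3,4) (3,5) (3,2) (3,1) (3,0) (4,3) (5,3) (2,3) (1,3) (0,3)
Union (10 distinct): (0,3) (1,3) (2,3) (3,0) (3,1) (3,2) (3,4) (3,5) (4,3) (5,3)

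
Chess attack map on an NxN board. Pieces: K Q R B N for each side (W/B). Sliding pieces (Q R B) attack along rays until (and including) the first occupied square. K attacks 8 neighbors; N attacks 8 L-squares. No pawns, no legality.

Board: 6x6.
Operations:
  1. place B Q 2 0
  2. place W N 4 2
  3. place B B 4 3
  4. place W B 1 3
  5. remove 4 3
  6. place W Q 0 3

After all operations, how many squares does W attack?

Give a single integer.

Op 1: place BQ@(2,0)
Op 2: place WN@(4,2)
Op 3: place BB@(4,3)
Op 4: place WB@(1,3)
Op 5: remove (4,3)
Op 6: place WQ@(0,3)
Per-piece attacks for W:
  WQ@(0,3): attacks (0,4) (0,5) (0,2) (0,1) (0,0) (1,3) (1,4) (2,5) (1,2) (2,1) (3,0) [ray(1,0) blocked at (1,3)]
  WB@(1,3): attacks (2,4) (3,5) (2,2) (3,1) (4,0) (0,4) (0,2)
  WN@(4,2): attacks (5,4) (3,4) (2,3) (5,0) (3,0) (2,1)
Union (20 distinct): (0,0) (0,1) (0,2) (0,4) (0,5) (1,2) (1,3) (1,4) (2,1) (2,2) (2,3) (2,4) (2,5) (3,0) (3,1) (3,4) (3,5) (4,0) (5,0) (5,4)

Answer: 20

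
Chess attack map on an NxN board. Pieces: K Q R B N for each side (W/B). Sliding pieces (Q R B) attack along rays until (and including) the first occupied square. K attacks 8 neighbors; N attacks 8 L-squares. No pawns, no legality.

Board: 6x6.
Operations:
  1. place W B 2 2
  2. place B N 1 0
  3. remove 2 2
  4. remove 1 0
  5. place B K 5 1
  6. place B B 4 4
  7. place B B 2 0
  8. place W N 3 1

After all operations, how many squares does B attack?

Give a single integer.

Op 1: place WB@(2,2)
Op 2: place BN@(1,0)
Op 3: remove (2,2)
Op 4: remove (1,0)
Op 5: place BK@(5,1)
Op 6: place BB@(4,4)
Op 7: place BB@(2,0)
Op 8: place WN@(3,1)
Per-piece attacks for B:
  BB@(2,0): attacks (3,1) (1,1) (0,2) [ray(1,1) blocked at (3,1)]
  BB@(4,4): attacks (5,5) (5,3) (3,5) (3,3) (2,2) (1,1) (0,0)
  BK@(5,1): attacks (5,2) (5,0) (4,1) (4,2) (4,0)
Union (14 distinct): (0,0) (0,2) (1,1) (2,2) (3,1) (3,3) (3,5) (4,0) (4,1) (4,2) (5,0) (5,2) (5,3) (5,5)

Answer: 14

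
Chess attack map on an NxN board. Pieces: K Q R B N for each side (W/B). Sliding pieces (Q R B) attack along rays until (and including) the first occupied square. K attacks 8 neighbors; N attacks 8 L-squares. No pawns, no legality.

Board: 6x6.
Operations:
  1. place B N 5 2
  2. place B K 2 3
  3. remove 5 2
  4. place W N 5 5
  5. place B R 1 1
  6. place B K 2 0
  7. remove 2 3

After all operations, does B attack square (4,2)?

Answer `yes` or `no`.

Answer: no

Derivation:
Op 1: place BN@(5,2)
Op 2: place BK@(2,3)
Op 3: remove (5,2)
Op 4: place WN@(5,5)
Op 5: place BR@(1,1)
Op 6: place BK@(2,0)
Op 7: remove (2,3)
Per-piece attacks for B:
  BR@(1,1): attacks (1,2) (1,3) (1,4) (1,5) (1,0) (2,1) (3,1) (4,1) (5,1) (0,1)
  BK@(2,0): attacks (2,1) (3,0) (1,0) (3,1) (1,1)
B attacks (4,2): no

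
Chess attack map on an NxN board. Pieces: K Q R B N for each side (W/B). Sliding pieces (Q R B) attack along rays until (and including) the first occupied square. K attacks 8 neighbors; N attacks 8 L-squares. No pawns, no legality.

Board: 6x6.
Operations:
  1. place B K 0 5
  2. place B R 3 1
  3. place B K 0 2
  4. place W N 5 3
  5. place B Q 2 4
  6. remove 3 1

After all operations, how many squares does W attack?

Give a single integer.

Answer: 4

Derivation:
Op 1: place BK@(0,5)
Op 2: place BR@(3,1)
Op 3: place BK@(0,2)
Op 4: place WN@(5,3)
Op 5: place BQ@(2,4)
Op 6: remove (3,1)
Per-piece attacks for W:
  WN@(5,3): attacks (4,5) (3,4) (4,1) (3,2)
Union (4 distinct): (3,2) (3,4) (4,1) (4,5)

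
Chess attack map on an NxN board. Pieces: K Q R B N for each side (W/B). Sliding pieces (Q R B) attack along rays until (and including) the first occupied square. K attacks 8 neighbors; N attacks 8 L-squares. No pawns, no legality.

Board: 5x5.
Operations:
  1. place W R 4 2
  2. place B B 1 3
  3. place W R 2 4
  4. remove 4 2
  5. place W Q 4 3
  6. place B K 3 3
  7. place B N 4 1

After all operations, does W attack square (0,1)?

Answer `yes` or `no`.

Answer: no

Derivation:
Op 1: place WR@(4,2)
Op 2: place BB@(1,3)
Op 3: place WR@(2,4)
Op 4: remove (4,2)
Op 5: place WQ@(4,3)
Op 6: place BK@(3,3)
Op 7: place BN@(4,1)
Per-piece attacks for W:
  WR@(2,4): attacks (2,3) (2,2) (2,1) (2,0) (3,4) (4,4) (1,4) (0,4)
  WQ@(4,3): attacks (4,4) (4,2) (4,1) (3,3) (3,4) (3,2) (2,1) (1,0) [ray(0,-1) blocked at (4,1); ray(-1,0) blocked at (3,3)]
W attacks (0,1): no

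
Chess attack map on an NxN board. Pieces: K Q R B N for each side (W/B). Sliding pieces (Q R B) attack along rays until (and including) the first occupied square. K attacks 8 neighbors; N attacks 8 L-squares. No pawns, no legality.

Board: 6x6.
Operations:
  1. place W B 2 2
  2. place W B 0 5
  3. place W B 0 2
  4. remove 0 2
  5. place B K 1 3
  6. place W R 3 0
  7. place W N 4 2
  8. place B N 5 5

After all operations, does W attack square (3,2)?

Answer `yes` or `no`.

Op 1: place WB@(2,2)
Op 2: place WB@(0,5)
Op 3: place WB@(0,2)
Op 4: remove (0,2)
Op 5: place BK@(1,3)
Op 6: place WR@(3,0)
Op 7: place WN@(4,2)
Op 8: place BN@(5,5)
Per-piece attacks for W:
  WB@(0,5): attacks (1,4) (2,3) (3,2) (4,1) (5,0)
  WB@(2,2): attacks (3,3) (4,4) (5,5) (3,1) (4,0) (1,3) (1,1) (0,0) [ray(1,1) blocked at (5,5); ray(-1,1) blocked at (1,3)]
  WR@(3,0): attacks (3,1) (3,2) (3,3) (3,4) (3,5) (4,0) (5,0) (2,0) (1,0) (0,0)
  WN@(4,2): attacks (5,4) (3,4) (2,3) (5,0) (3,0) (2,1)
W attacks (3,2): yes

Answer: yes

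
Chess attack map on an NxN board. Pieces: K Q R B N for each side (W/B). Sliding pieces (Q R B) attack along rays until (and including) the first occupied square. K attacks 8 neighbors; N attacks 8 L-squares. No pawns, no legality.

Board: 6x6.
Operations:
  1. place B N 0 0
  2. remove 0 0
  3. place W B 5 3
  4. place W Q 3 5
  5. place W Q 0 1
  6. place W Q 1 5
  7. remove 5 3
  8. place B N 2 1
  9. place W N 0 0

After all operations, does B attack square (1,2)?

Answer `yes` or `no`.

Op 1: place BN@(0,0)
Op 2: remove (0,0)
Op 3: place WB@(5,3)
Op 4: place WQ@(3,5)
Op 5: place WQ@(0,1)
Op 6: place WQ@(1,5)
Op 7: remove (5,3)
Op 8: place BN@(2,1)
Op 9: place WN@(0,0)
Per-piece attacks for B:
  BN@(2,1): attacks (3,3) (4,2) (1,3) (0,2) (4,0) (0,0)
B attacks (1,2): no

Answer: no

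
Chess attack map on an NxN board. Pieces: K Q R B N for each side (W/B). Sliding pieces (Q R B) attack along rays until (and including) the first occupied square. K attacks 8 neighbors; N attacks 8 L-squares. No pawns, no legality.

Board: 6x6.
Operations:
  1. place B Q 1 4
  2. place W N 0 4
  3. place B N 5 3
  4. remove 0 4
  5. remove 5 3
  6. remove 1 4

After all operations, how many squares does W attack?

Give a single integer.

Answer: 0

Derivation:
Op 1: place BQ@(1,4)
Op 2: place WN@(0,4)
Op 3: place BN@(5,3)
Op 4: remove (0,4)
Op 5: remove (5,3)
Op 6: remove (1,4)
Per-piece attacks for W:
Union (0 distinct): (none)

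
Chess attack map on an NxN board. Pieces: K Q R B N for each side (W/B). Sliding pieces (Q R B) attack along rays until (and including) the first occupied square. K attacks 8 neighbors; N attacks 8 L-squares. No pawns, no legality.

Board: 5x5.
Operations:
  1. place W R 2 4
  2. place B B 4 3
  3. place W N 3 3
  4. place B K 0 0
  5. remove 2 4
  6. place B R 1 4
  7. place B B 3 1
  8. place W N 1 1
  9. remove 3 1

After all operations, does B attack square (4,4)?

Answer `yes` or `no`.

Op 1: place WR@(2,4)
Op 2: place BB@(4,3)
Op 3: place WN@(3,3)
Op 4: place BK@(0,0)
Op 5: remove (2,4)
Op 6: place BR@(1,4)
Op 7: place BB@(3,1)
Op 8: place WN@(1,1)
Op 9: remove (3,1)
Per-piece attacks for B:
  BK@(0,0): attacks (0,1) (1,0) (1,1)
  BR@(1,4): attacks (1,3) (1,2) (1,1) (2,4) (3,4) (4,4) (0,4) [ray(0,-1) blocked at (1,1)]
  BB@(4,3): attacks (3,4) (3,2) (2,1) (1,0)
B attacks (4,4): yes

Answer: yes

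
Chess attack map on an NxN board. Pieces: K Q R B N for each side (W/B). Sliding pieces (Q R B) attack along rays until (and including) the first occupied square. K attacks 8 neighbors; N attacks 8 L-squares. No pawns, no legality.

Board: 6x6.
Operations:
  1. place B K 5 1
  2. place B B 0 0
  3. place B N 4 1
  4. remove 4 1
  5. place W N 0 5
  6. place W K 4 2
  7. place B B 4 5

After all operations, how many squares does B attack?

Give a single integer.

Answer: 15

Derivation:
Op 1: place BK@(5,1)
Op 2: place BB@(0,0)
Op 3: place BN@(4,1)
Op 4: remove (4,1)
Op 5: place WN@(0,5)
Op 6: place WK@(4,2)
Op 7: place BB@(4,5)
Per-piece attacks for B:
  BB@(0,0): attacks (1,1) (2,2) (3,3) (4,4) (5,5)
  BB@(4,5): attacks (5,4) (3,4) (2,3) (1,2) (0,1)
  BK@(5,1): attacks (5,2) (5,0) (4,1) (4,2) (4,0)
Union (15 distinct): (0,1) (1,1) (1,2) (2,2) (2,3) (3,3) (3,4) (4,0) (4,1) (4,2) (4,4) (5,0) (5,2) (5,4) (5,5)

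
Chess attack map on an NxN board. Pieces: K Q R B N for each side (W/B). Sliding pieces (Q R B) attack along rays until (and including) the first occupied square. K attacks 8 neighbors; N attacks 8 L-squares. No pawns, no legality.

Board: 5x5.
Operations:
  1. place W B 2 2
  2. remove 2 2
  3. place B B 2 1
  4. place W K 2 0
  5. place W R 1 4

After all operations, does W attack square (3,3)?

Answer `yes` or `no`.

Answer: no

Derivation:
Op 1: place WB@(2,2)
Op 2: remove (2,2)
Op 3: place BB@(2,1)
Op 4: place WK@(2,0)
Op 5: place WR@(1,4)
Per-piece attacks for W:
  WR@(1,4): attacks (1,3) (1,2) (1,1) (1,0) (2,4) (3,4) (4,4) (0,4)
  WK@(2,0): attacks (2,1) (3,0) (1,0) (3,1) (1,1)
W attacks (3,3): no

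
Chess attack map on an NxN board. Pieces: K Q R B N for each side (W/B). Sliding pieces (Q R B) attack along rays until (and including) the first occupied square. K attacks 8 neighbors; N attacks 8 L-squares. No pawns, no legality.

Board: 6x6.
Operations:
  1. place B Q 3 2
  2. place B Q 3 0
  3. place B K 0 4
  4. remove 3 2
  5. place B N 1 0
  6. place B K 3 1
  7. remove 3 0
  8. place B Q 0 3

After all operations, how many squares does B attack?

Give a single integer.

Answer: 24

Derivation:
Op 1: place BQ@(3,2)
Op 2: place BQ@(3,0)
Op 3: place BK@(0,4)
Op 4: remove (3,2)
Op 5: place BN@(1,0)
Op 6: place BK@(3,1)
Op 7: remove (3,0)
Op 8: place BQ@(0,3)
Per-piece attacks for B:
  BQ@(0,3): attacks (0,4) (0,2) (0,1) (0,0) (1,3) (2,3) (3,3) (4,3) (5,3) (1,4) (2,5) (1,2) (2,1) (3,0) [ray(0,1) blocked at (0,4)]
  BK@(0,4): attacks (0,5) (0,3) (1,4) (1,5) (1,3)
  BN@(1,0): attacks (2,2) (3,1) (0,2)
  BK@(3,1): attacks (3,2) (3,0) (4,1) (2,1) (4,2) (4,0) (2,2) (2,0)
Union (24 distinct): (0,0) (0,1) (0,2) (0,3) (0,4) (0,5) (1,2) (1,3) (1,4) (1,5) (2,0) (2,1) (2,2) (2,3) (2,5) (3,0) (3,1) (3,2) (3,3) (4,0) (4,1) (4,2) (4,3) (5,3)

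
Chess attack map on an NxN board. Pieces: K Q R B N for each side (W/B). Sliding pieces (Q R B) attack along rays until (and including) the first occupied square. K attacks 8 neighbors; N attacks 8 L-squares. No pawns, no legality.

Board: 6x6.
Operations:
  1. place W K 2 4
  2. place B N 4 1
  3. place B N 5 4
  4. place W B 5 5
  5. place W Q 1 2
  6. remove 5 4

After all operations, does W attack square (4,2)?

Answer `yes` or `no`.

Op 1: place WK@(2,4)
Op 2: place BN@(4,1)
Op 3: place BN@(5,4)
Op 4: place WB@(5,5)
Op 5: place WQ@(1,2)
Op 6: remove (5,4)
Per-piece attacks for W:
  WQ@(1,2): attacks (1,3) (1,4) (1,5) (1,1) (1,0) (2,2) (3,2) (4,2) (5,2) (0,2) (2,3) (3,4) (4,5) (2,1) (3,0) (0,3) (0,1)
  WK@(2,4): attacks (2,5) (2,3) (3,4) (1,4) (3,5) (3,3) (1,5) (1,3)
  WB@(5,5): attacks (4,4) (3,3) (2,2) (1,1) (0,0)
W attacks (4,2): yes

Answer: yes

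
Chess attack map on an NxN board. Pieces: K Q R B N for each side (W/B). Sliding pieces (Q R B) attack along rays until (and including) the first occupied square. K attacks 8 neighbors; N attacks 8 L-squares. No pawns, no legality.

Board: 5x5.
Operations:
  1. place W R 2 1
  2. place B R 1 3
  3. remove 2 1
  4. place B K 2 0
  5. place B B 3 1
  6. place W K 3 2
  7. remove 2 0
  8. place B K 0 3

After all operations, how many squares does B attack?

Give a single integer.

Answer: 15

Derivation:
Op 1: place WR@(2,1)
Op 2: place BR@(1,3)
Op 3: remove (2,1)
Op 4: place BK@(2,0)
Op 5: place BB@(3,1)
Op 6: place WK@(3,2)
Op 7: remove (2,0)
Op 8: place BK@(0,3)
Per-piece attacks for B:
  BK@(0,3): attacks (0,4) (0,2) (1,3) (1,4) (1,2)
  BR@(1,3): attacks (1,4) (1,2) (1,1) (1,0) (2,3) (3,3) (4,3) (0,3) [ray(-1,0) blocked at (0,3)]
  BB@(3,1): attacks (4,2) (4,0) (2,2) (1,3) (2,0) [ray(-1,1) blocked at (1,3)]
Union (15 distinct): (0,2) (0,3) (0,4) (1,0) (1,1) (1,2) (1,3) (1,4) (2,0) (2,2) (2,3) (3,3) (4,0) (4,2) (4,3)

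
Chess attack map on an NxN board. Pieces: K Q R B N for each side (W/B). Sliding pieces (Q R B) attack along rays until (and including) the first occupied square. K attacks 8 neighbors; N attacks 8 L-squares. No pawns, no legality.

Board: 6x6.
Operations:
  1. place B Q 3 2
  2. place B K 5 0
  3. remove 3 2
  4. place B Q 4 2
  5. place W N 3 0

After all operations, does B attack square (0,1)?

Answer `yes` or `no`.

Op 1: place BQ@(3,2)
Op 2: place BK@(5,0)
Op 3: remove (3,2)
Op 4: place BQ@(4,2)
Op 5: place WN@(3,0)
Per-piece attacks for B:
  BQ@(4,2): attacks (4,3) (4,4) (4,5) (4,1) (4,0) (5,2) (3,2) (2,2) (1,2) (0,2) (5,3) (5,1) (3,3) (2,4) (1,5) (3,1) (2,0)
  BK@(5,0): attacks (5,1) (4,0) (4,1)
B attacks (0,1): no

Answer: no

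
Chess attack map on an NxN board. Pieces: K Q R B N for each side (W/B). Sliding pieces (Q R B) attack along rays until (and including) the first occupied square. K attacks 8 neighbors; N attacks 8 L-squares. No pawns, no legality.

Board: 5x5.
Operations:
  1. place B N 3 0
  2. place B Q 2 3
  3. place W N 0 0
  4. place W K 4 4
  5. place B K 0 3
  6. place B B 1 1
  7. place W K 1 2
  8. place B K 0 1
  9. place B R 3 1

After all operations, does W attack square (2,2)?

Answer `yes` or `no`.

Answer: yes

Derivation:
Op 1: place BN@(3,0)
Op 2: place BQ@(2,3)
Op 3: place WN@(0,0)
Op 4: place WK@(4,4)
Op 5: place BK@(0,3)
Op 6: place BB@(1,1)
Op 7: place WK@(1,2)
Op 8: place BK@(0,1)
Op 9: place BR@(3,1)
Per-piece attacks for W:
  WN@(0,0): attacks (1,2) (2,1)
  WK@(1,2): attacks (1,3) (1,1) (2,2) (0,2) (2,3) (2,1) (0,3) (0,1)
  WK@(4,4): attacks (4,3) (3,4) (3,3)
W attacks (2,2): yes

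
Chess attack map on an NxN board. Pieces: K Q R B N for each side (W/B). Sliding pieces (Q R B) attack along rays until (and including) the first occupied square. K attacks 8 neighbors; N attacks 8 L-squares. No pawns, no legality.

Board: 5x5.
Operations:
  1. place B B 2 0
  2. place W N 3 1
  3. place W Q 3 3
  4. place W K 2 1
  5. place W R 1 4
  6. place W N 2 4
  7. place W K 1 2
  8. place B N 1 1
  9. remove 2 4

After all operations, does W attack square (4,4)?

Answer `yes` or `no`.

Op 1: place BB@(2,0)
Op 2: place WN@(3,1)
Op 3: place WQ@(3,3)
Op 4: place WK@(2,1)
Op 5: place WR@(1,4)
Op 6: place WN@(2,4)
Op 7: place WK@(1,2)
Op 8: place BN@(1,1)
Op 9: remove (2,4)
Per-piece attacks for W:
  WK@(1,2): attacks (1,3) (1,1) (2,2) (0,2) (2,3) (2,1) (0,3) (0,1)
  WR@(1,4): attacks (1,3) (1,2) (2,4) (3,4) (4,4) (0,4) [ray(0,-1) blocked at (1,2)]
  WK@(2,1): attacks (2,2) (2,0) (3,1) (1,1) (3,2) (3,0) (1,2) (1,0)
  WN@(3,1): attacks (4,3) (2,3) (1,2) (1,0)
  WQ@(3,3): attacks (3,4) (3,2) (3,1) (4,3) (2,3) (1,3) (0,3) (4,4) (4,2) (2,4) (2,2) (1,1) [ray(0,-1) blocked at (3,1); ray(-1,-1) blocked at (1,1)]
W attacks (4,4): yes

Answer: yes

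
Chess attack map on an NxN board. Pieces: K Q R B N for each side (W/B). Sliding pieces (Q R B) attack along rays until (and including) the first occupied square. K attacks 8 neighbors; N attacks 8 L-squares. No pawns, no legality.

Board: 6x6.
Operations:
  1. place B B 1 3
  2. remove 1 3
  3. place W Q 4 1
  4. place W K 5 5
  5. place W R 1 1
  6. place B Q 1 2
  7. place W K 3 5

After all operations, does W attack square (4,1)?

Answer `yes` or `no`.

Answer: yes

Derivation:
Op 1: place BB@(1,3)
Op 2: remove (1,3)
Op 3: place WQ@(4,1)
Op 4: place WK@(5,5)
Op 5: place WR@(1,1)
Op 6: place BQ@(1,2)
Op 7: place WK@(3,5)
Per-piece attacks for W:
  WR@(1,1): attacks (1,2) (1,0) (2,1) (3,1) (4,1) (0,1) [ray(0,1) blocked at (1,2); ray(1,0) blocked at (4,1)]
  WK@(3,5): attacks (3,4) (4,5) (2,5) (4,4) (2,4)
  WQ@(4,1): attacks (4,2) (4,3) (4,4) (4,5) (4,0) (5,1) (3,1) (2,1) (1,1) (5,2) (5,0) (3,2) (2,3) (1,4) (0,5) (3,0) [ray(-1,0) blocked at (1,1)]
  WK@(5,5): attacks (5,4) (4,5) (4,4)
W attacks (4,1): yes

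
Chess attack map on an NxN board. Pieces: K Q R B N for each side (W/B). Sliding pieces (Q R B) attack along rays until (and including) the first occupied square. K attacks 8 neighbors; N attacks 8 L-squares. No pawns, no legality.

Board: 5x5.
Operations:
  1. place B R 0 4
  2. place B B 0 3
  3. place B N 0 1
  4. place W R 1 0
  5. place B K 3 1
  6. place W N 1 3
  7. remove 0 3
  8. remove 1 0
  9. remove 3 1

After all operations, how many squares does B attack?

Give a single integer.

Op 1: place BR@(0,4)
Op 2: place BB@(0,3)
Op 3: place BN@(0,1)
Op 4: place WR@(1,0)
Op 5: place BK@(3,1)
Op 6: place WN@(1,3)
Op 7: remove (0,3)
Op 8: remove (1,0)
Op 9: remove (3,1)
Per-piece attacks for B:
  BN@(0,1): attacks (1,3) (2,2) (2,0)
  BR@(0,4): attacks (0,3) (0,2) (0,1) (1,4) (2,4) (3,4) (4,4) [ray(0,-1) blocked at (0,1)]
Union (10 distinct): (0,1) (0,2) (0,3) (1,3) (1,4) (2,0) (2,2) (2,4) (3,4) (4,4)

Answer: 10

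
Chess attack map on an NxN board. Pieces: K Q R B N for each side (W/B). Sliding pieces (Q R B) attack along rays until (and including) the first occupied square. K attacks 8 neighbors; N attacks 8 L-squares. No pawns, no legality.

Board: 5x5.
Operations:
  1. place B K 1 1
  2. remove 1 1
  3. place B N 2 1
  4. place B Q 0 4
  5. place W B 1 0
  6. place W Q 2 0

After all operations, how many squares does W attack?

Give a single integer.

Answer: 9

Derivation:
Op 1: place BK@(1,1)
Op 2: remove (1,1)
Op 3: place BN@(2,1)
Op 4: place BQ@(0,4)
Op 5: place WB@(1,0)
Op 6: place WQ@(2,0)
Per-piece attacks for W:
  WB@(1,0): attacks (2,1) (0,1) [ray(1,1) blocked at (2,1)]
  WQ@(2,0): attacks (2,1) (3,0) (4,0) (1,0) (3,1) (4,2) (1,1) (0,2) [ray(0,1) blocked at (2,1); ray(-1,0) blocked at (1,0)]
Union (9 distinct): (0,1) (0,2) (1,0) (1,1) (2,1) (3,0) (3,1) (4,0) (4,2)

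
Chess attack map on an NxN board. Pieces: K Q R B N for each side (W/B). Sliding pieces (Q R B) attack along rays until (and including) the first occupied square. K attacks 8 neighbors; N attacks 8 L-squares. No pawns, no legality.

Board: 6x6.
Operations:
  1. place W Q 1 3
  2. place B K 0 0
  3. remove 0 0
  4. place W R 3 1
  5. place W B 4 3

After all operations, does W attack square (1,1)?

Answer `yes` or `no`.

Answer: yes

Derivation:
Op 1: place WQ@(1,3)
Op 2: place BK@(0,0)
Op 3: remove (0,0)
Op 4: place WR@(3,1)
Op 5: place WB@(4,3)
Per-piece attacks for W:
  WQ@(1,3): attacks (1,4) (1,5) (1,2) (1,1) (1,0) (2,3) (3,3) (4,3) (0,3) (2,4) (3,5) (2,2) (3,1) (0,4) (0,2) [ray(1,0) blocked at (4,3); ray(1,-1) blocked at (3,1)]
  WR@(3,1): attacks (3,2) (3,3) (3,4) (3,5) (3,0) (4,1) (5,1) (2,1) (1,1) (0,1)
  WB@(4,3): attacks (5,4) (5,2) (3,4) (2,5) (3,2) (2,1) (1,0)
W attacks (1,1): yes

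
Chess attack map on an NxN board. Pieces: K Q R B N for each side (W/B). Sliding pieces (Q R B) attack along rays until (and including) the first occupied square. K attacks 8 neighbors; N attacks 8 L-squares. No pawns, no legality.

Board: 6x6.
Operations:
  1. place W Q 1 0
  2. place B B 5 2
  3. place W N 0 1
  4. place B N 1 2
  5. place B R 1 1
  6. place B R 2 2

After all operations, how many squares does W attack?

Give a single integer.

Answer: 13

Derivation:
Op 1: place WQ@(1,0)
Op 2: place BB@(5,2)
Op 3: place WN@(0,1)
Op 4: place BN@(1,2)
Op 5: place BR@(1,1)
Op 6: place BR@(2,2)
Per-piece attacks for W:
  WN@(0,1): attacks (1,3) (2,2) (2,0)
  WQ@(1,0): attacks (1,1) (2,0) (3,0) (4,0) (5,0) (0,0) (2,1) (3,2) (4,3) (5,4) (0,1) [ray(0,1) blocked at (1,1); ray(-1,1) blocked at (0,1)]
Union (13 distinct): (0,0) (0,1) (1,1) (1,3) (2,0) (2,1) (2,2) (3,0) (3,2) (4,0) (4,3) (5,0) (5,4)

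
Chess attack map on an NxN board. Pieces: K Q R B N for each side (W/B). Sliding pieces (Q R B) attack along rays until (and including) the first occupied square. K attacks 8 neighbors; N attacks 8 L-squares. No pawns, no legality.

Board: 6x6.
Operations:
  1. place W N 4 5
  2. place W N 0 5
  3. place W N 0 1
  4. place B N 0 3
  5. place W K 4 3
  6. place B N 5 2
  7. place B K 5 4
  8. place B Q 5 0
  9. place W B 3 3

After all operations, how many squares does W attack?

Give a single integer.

Op 1: place WN@(4,5)
Op 2: place WN@(0,5)
Op 3: place WN@(0,1)
Op 4: place BN@(0,3)
Op 5: place WK@(4,3)
Op 6: place BN@(5,2)
Op 7: place BK@(5,4)
Op 8: place BQ@(5,0)
Op 9: place WB@(3,3)
Per-piece attacks for W:
  WN@(0,1): attacks (1,3) (2,2) (2,0)
  WN@(0,5): attacks (1,3) (2,4)
  WB@(3,3): attacks (4,4) (5,5) (4,2) (5,1) (2,4) (1,5) (2,2) (1,1) (0,0)
  WK@(4,3): attacks (4,4) (4,2) (5,3) (3,3) (5,4) (5,2) (3,4) (3,2)
  WN@(4,5): attacks (5,3) (3,3) (2,4)
Union (17 distinct): (0,0) (1,1) (1,3) (1,5) (2,0) (2,2) (2,4) (3,2) (3,3) (3,4) (4,2) (4,4) (5,1) (5,2) (5,3) (5,4) (5,5)

Answer: 17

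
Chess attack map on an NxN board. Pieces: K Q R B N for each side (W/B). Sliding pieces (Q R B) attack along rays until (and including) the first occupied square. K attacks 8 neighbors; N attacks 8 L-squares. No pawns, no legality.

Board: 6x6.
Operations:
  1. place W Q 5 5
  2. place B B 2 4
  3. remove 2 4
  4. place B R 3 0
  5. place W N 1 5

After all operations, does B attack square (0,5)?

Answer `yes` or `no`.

Op 1: place WQ@(5,5)
Op 2: place BB@(2,4)
Op 3: remove (2,4)
Op 4: place BR@(3,0)
Op 5: place WN@(1,5)
Per-piece attacks for B:
  BR@(3,0): attacks (3,1) (3,2) (3,3) (3,4) (3,5) (4,0) (5,0) (2,0) (1,0) (0,0)
B attacks (0,5): no

Answer: no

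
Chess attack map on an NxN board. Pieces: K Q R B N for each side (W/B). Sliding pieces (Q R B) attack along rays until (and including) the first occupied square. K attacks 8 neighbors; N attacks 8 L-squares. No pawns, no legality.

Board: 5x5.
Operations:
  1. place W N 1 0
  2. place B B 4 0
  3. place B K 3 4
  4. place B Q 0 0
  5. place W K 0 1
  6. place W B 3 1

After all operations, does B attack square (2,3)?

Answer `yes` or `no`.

Op 1: place WN@(1,0)
Op 2: place BB@(4,0)
Op 3: place BK@(3,4)
Op 4: place BQ@(0,0)
Op 5: place WK@(0,1)
Op 6: place WB@(3,1)
Per-piece attacks for B:
  BQ@(0,0): attacks (0,1) (1,0) (1,1) (2,2) (3,3) (4,4) [ray(0,1) blocked at (0,1); ray(1,0) blocked at (1,0)]
  BK@(3,4): attacks (3,3) (4,4) (2,4) (4,3) (2,3)
  BB@(4,0): attacks (3,1) [ray(-1,1) blocked at (3,1)]
B attacks (2,3): yes

Answer: yes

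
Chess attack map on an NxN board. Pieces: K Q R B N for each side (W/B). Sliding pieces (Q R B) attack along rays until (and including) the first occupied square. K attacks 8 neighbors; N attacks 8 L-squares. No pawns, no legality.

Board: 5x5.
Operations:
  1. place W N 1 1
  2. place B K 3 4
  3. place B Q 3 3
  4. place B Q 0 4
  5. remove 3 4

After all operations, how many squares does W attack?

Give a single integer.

Answer: 4

Derivation:
Op 1: place WN@(1,1)
Op 2: place BK@(3,4)
Op 3: place BQ@(3,3)
Op 4: place BQ@(0,4)
Op 5: remove (3,4)
Per-piece attacks for W:
  WN@(1,1): attacks (2,3) (3,2) (0,3) (3,0)
Union (4 distinct): (0,3) (2,3) (3,0) (3,2)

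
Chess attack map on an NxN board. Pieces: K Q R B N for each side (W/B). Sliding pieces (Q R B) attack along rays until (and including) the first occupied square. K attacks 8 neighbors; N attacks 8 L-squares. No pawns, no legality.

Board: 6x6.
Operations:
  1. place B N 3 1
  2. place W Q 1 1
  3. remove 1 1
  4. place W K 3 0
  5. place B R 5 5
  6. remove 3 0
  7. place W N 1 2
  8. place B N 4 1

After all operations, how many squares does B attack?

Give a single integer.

Op 1: place BN@(3,1)
Op 2: place WQ@(1,1)
Op 3: remove (1,1)
Op 4: place WK@(3,0)
Op 5: place BR@(5,5)
Op 6: remove (3,0)
Op 7: place WN@(1,2)
Op 8: place BN@(4,1)
Per-piece attacks for B:
  BN@(3,1): attacks (4,3) (5,2) (2,3) (1,2) (5,0) (1,0)
  BN@(4,1): attacks (5,3) (3,3) (2,2) (2,0)
  BR@(5,5): attacks (5,4) (5,3) (5,2) (5,1) (5,0) (4,5) (3,5) (2,5) (1,5) (0,5)
Union (17 distinct): (0,5) (1,0) (1,2) (1,5) (2,0) (2,2) (2,3) (2,5) (3,3) (3,5) (4,3) (4,5) (5,0) (5,1) (5,2) (5,3) (5,4)

Answer: 17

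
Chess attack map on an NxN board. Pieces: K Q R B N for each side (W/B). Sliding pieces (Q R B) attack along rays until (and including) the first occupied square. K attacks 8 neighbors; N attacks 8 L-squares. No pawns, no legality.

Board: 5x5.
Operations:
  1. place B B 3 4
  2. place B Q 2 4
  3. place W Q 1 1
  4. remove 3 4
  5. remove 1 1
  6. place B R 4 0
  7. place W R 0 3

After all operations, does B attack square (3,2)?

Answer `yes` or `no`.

Op 1: place BB@(3,4)
Op 2: place BQ@(2,4)
Op 3: place WQ@(1,1)
Op 4: remove (3,4)
Op 5: remove (1,1)
Op 6: place BR@(4,0)
Op 7: place WR@(0,3)
Per-piece attacks for B:
  BQ@(2,4): attacks (2,3) (2,2) (2,1) (2,0) (3,4) (4,4) (1,4) (0,4) (3,3) (4,2) (1,3) (0,2)
  BR@(4,0): attacks (4,1) (4,2) (4,3) (4,4) (3,0) (2,0) (1,0) (0,0)
B attacks (3,2): no

Answer: no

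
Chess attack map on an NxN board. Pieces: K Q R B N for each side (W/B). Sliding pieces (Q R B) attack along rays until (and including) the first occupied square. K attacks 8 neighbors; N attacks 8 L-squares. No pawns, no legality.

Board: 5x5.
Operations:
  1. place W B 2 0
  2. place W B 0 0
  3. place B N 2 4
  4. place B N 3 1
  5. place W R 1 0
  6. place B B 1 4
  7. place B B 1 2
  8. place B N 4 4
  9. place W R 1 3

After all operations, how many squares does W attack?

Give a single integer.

Op 1: place WB@(2,0)
Op 2: place WB@(0,0)
Op 3: place BN@(2,4)
Op 4: place BN@(3,1)
Op 5: place WR@(1,0)
Op 6: place BB@(1,4)
Op 7: place BB@(1,2)
Op 8: place BN@(4,4)
Op 9: place WR@(1,3)
Per-piece attacks for W:
  WB@(0,0): attacks (1,1) (2,2) (3,3) (4,4) [ray(1,1) blocked at (4,4)]
  WR@(1,0): attacks (1,1) (1,2) (2,0) (0,0) [ray(0,1) blocked at (1,2); ray(1,0) blocked at (2,0); ray(-1,0) blocked at (0,0)]
  WR@(1,3): attacks (1,4) (1,2) (2,3) (3,3) (4,3) (0,3) [ray(0,1) blocked at (1,4); ray(0,-1) blocked at (1,2)]
  WB@(2,0): attacks (3,1) (1,1) (0,2) [ray(1,1) blocked at (3,1)]
Union (13 distinct): (0,0) (0,2) (0,3) (1,1) (1,2) (1,4) (2,0) (2,2) (2,3) (3,1) (3,3) (4,3) (4,4)

Answer: 13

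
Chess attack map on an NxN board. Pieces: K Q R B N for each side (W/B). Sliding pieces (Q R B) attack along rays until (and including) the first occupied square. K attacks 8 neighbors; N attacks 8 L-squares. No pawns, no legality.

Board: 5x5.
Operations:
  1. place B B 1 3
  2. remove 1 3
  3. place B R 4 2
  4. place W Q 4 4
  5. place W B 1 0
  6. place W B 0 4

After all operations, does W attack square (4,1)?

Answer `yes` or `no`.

Answer: no

Derivation:
Op 1: place BB@(1,3)
Op 2: remove (1,3)
Op 3: place BR@(4,2)
Op 4: place WQ@(4,4)
Op 5: place WB@(1,0)
Op 6: place WB@(0,4)
Per-piece attacks for W:
  WB@(0,4): attacks (1,3) (2,2) (3,1) (4,0)
  WB@(1,0): attacks (2,1) (3,2) (4,3) (0,1)
  WQ@(4,4): attacks (4,3) (4,2) (3,4) (2,4) (1,4) (0,4) (3,3) (2,2) (1,1) (0,0) [ray(0,-1) blocked at (4,2); ray(-1,0) blocked at (0,4)]
W attacks (4,1): no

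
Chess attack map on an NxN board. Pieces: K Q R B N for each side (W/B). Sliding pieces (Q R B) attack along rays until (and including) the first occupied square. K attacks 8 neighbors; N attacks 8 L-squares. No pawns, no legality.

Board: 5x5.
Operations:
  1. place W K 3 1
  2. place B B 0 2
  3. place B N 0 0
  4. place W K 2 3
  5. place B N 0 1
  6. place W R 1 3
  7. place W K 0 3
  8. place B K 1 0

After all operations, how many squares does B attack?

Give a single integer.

Op 1: place WK@(3,1)
Op 2: place BB@(0,2)
Op 3: place BN@(0,0)
Op 4: place WK@(2,3)
Op 5: place BN@(0,1)
Op 6: place WR@(1,3)
Op 7: place WK@(0,3)
Op 8: place BK@(1,0)
Per-piece attacks for B:
  BN@(0,0): attacks (1,2) (2,1)
  BN@(0,1): attacks (1,3) (2,2) (2,0)
  BB@(0,2): attacks (1,3) (1,1) (2,0) [ray(1,1) blocked at (1,3)]
  BK@(1,0): attacks (1,1) (2,0) (0,0) (2,1) (0,1)
Union (8 distinct): (0,0) (0,1) (1,1) (1,2) (1,3) (2,0) (2,1) (2,2)

Answer: 8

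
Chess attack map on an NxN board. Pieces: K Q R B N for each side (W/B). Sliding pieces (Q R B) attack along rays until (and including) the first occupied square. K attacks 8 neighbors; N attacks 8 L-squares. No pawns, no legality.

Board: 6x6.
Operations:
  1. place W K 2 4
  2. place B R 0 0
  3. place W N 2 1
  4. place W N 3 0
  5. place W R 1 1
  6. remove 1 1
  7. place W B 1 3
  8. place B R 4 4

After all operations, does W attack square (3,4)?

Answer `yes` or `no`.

Answer: yes

Derivation:
Op 1: place WK@(2,4)
Op 2: place BR@(0,0)
Op 3: place WN@(2,1)
Op 4: place WN@(3,0)
Op 5: place WR@(1,1)
Op 6: remove (1,1)
Op 7: place WB@(1,3)
Op 8: place BR@(4,4)
Per-piece attacks for W:
  WB@(1,3): attacks (2,4) (2,2) (3,1) (4,0) (0,4) (0,2) [ray(1,1) blocked at (2,4)]
  WN@(2,1): attacks (3,3) (4,2) (1,3) (0,2) (4,0) (0,0)
  WK@(2,4): attacks (2,5) (2,3) (3,4) (1,4) (3,5) (3,3) (1,5) (1,3)
  WN@(3,0): attacks (4,2) (5,1) (2,2) (1,1)
W attacks (3,4): yes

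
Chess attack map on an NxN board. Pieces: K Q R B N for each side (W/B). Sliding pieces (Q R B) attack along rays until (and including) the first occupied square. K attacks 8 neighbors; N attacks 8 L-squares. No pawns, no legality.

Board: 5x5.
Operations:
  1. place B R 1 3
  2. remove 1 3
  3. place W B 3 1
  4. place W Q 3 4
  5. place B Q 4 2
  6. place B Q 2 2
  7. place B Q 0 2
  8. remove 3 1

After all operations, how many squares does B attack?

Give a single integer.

Op 1: place BR@(1,3)
Op 2: remove (1,3)
Op 3: place WB@(3,1)
Op 4: place WQ@(3,4)
Op 5: place BQ@(4,2)
Op 6: place BQ@(2,2)
Op 7: place BQ@(0,2)
Op 8: remove (3,1)
Per-piece attacks for B:
  BQ@(0,2): attacks (0,3) (0,4) (0,1) (0,0) (1,2) (2,2) (1,3) (2,4) (1,1) (2,0) [ray(1,0) blocked at (2,2)]
  BQ@(2,2): attacks (2,3) (2,4) (2,1) (2,0) (3,2) (4,2) (1,2) (0,2) (3,3) (4,4) (3,1) (4,0) (1,3) (0,4) (1,1) (0,0) [ray(1,0) blocked at (4,2); ray(-1,0) blocked at (0,2)]
  BQ@(4,2): attacks (4,3) (4,4) (4,1) (4,0) (3,2) (2,2) (3,3) (2,4) (3,1) (2,0) [ray(-1,0) blocked at (2,2)]
Union (21 distinct): (0,0) (0,1) (0,2) (0,3) (0,4) (1,1) (1,2) (1,3) (2,0) (2,1) (2,2) (2,3) (2,4) (3,1) (3,2) (3,3) (4,0) (4,1) (4,2) (4,3) (4,4)

Answer: 21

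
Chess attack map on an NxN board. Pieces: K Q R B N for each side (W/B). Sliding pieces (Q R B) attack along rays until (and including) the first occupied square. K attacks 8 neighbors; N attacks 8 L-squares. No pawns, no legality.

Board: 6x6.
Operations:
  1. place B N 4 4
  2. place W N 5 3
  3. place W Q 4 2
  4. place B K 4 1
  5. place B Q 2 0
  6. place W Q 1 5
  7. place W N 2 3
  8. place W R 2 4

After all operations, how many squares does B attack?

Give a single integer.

Answer: 16

Derivation:
Op 1: place BN@(4,4)
Op 2: place WN@(5,3)
Op 3: place WQ@(4,2)
Op 4: place BK@(4,1)
Op 5: place BQ@(2,0)
Op 6: place WQ@(1,5)
Op 7: place WN@(2,3)
Op 8: place WR@(2,4)
Per-piece attacks for B:
  BQ@(2,0): attacks (2,1) (2,2) (2,3) (3,0) (4,0) (5,0) (1,0) (0,0) (3,1) (4,2) (1,1) (0,2) [ray(0,1) blocked at (2,3); ray(1,1) blocked at (4,2)]
  BK@(4,1): attacks (4,2) (4,0) (5,1) (3,1) (5,2) (5,0) (3,2) (3,0)
  BN@(4,4): attacks (2,5) (5,2) (3,2) (2,3)
Union (16 distinct): (0,0) (0,2) (1,0) (1,1) (2,1) (2,2) (2,3) (2,5) (3,0) (3,1) (3,2) (4,0) (4,2) (5,0) (5,1) (5,2)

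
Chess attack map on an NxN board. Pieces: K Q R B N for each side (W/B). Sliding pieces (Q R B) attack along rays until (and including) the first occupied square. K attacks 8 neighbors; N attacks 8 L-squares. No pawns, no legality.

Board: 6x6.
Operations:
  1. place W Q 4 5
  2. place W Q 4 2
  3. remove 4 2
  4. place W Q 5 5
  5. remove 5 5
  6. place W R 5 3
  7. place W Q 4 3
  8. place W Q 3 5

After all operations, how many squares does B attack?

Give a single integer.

Op 1: place WQ@(4,5)
Op 2: place WQ@(4,2)
Op 3: remove (4,2)
Op 4: place WQ@(5,5)
Op 5: remove (5,5)
Op 6: place WR@(5,3)
Op 7: place WQ@(4,3)
Op 8: place WQ@(3,5)
Per-piece attacks for B:
Union (0 distinct): (none)

Answer: 0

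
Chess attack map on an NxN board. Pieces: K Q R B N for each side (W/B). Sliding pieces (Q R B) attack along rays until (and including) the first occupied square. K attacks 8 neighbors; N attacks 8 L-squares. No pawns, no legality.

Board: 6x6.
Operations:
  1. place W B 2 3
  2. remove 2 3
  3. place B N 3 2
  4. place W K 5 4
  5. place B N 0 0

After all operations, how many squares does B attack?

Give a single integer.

Op 1: place WB@(2,3)
Op 2: remove (2,3)
Op 3: place BN@(3,2)
Op 4: place WK@(5,4)
Op 5: place BN@(0,0)
Per-piece attacks for B:
  BN@(0,0): attacks (1,2) (2,1)
  BN@(3,2): attacks (4,4) (5,3) (2,4) (1,3) (4,0) (5,1) (2,0) (1,1)
Union (10 distinct): (1,1) (1,2) (1,3) (2,0) (2,1) (2,4) (4,0) (4,4) (5,1) (5,3)

Answer: 10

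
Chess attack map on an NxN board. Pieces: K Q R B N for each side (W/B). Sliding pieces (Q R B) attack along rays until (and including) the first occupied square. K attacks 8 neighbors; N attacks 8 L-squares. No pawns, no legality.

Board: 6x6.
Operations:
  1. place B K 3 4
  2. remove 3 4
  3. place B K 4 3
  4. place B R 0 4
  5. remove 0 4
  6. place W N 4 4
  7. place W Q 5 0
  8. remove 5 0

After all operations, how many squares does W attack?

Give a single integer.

Answer: 4

Derivation:
Op 1: place BK@(3,4)
Op 2: remove (3,4)
Op 3: place BK@(4,3)
Op 4: place BR@(0,4)
Op 5: remove (0,4)
Op 6: place WN@(4,4)
Op 7: place WQ@(5,0)
Op 8: remove (5,0)
Per-piece attacks for W:
  WN@(4,4): attacks (2,5) (5,2) (3,2) (2,3)
Union (4 distinct): (2,3) (2,5) (3,2) (5,2)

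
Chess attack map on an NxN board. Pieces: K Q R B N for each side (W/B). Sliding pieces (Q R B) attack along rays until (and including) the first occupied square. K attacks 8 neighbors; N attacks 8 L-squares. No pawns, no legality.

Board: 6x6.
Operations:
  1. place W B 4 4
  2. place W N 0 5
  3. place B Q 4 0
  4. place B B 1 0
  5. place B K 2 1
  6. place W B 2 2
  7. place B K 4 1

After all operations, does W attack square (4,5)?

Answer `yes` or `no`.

Op 1: place WB@(4,4)
Op 2: place WN@(0,5)
Op 3: place BQ@(4,0)
Op 4: place BB@(1,0)
Op 5: place BK@(2,1)
Op 6: place WB@(2,2)
Op 7: place BK@(4,1)
Per-piece attacks for W:
  WN@(0,5): attacks (1,3) (2,4)
  WB@(2,2): attacks (3,3) (4,4) (3,1) (4,0) (1,3) (0,4) (1,1) (0,0) [ray(1,1) blocked at (4,4); ray(1,-1) blocked at (4,0)]
  WB@(4,4): attacks (5,5) (5,3) (3,5) (3,3) (2,2) [ray(-1,-1) blocked at (2,2)]
W attacks (4,5): no

Answer: no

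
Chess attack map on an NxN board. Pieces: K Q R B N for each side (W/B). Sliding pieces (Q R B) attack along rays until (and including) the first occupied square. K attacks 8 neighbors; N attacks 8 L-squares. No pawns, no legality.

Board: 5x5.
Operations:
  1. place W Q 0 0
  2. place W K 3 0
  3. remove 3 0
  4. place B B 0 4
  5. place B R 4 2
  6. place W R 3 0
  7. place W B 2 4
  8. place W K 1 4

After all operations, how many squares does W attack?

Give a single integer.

Op 1: place WQ@(0,0)
Op 2: place WK@(3,0)
Op 3: remove (3,0)
Op 4: place BB@(0,4)
Op 5: place BR@(4,2)
Op 6: place WR@(3,0)
Op 7: place WB@(2,4)
Op 8: place WK@(1,4)
Per-piece attacks for W:
  WQ@(0,0): attacks (0,1) (0,2) (0,3) (0,4) (1,0) (2,0) (3,0) (1,1) (2,2) (3,3) (4,4) [ray(0,1) blocked at (0,4); ray(1,0) blocked at (3,0)]
  WK@(1,4): attacks (1,3) (2,4) (0,4) (2,3) (0,3)
  WB@(2,4): attacks (3,3) (4,2) (1,3) (0,2) [ray(1,-1) blocked at (4,2)]
  WR@(3,0): attacks (3,1) (3,2) (3,3) (3,4) (4,0) (2,0) (1,0) (0,0) [ray(-1,0) blocked at (0,0)]
Union (20 distinct): (0,0) (0,1) (0,2) (0,3) (0,4) (1,0) (1,1) (1,3) (2,0) (2,2) (2,3) (2,4) (3,0) (3,1) (3,2) (3,3) (3,4) (4,0) (4,2) (4,4)

Answer: 20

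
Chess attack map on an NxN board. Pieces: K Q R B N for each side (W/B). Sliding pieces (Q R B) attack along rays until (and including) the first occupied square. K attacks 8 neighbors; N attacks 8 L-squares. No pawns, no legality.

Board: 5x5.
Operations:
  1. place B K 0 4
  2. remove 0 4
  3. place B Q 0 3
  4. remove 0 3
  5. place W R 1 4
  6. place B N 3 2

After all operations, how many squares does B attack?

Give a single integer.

Answer: 6

Derivation:
Op 1: place BK@(0,4)
Op 2: remove (0,4)
Op 3: place BQ@(0,3)
Op 4: remove (0,3)
Op 5: place WR@(1,4)
Op 6: place BN@(3,2)
Per-piece attacks for B:
  BN@(3,2): attacks (4,4) (2,4) (1,3) (4,0) (2,0) (1,1)
Union (6 distinct): (1,1) (1,3) (2,0) (2,4) (4,0) (4,4)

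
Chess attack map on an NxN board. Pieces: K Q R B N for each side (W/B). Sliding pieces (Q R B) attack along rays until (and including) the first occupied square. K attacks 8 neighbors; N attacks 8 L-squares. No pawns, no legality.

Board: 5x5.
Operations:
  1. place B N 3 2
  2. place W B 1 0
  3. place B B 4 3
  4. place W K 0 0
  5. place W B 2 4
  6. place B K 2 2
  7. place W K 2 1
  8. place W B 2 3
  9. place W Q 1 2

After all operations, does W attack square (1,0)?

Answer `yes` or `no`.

Answer: yes

Derivation:
Op 1: place BN@(3,2)
Op 2: place WB@(1,0)
Op 3: place BB@(4,3)
Op 4: place WK@(0,0)
Op 5: place WB@(2,4)
Op 6: place BK@(2,2)
Op 7: place WK@(2,1)
Op 8: place WB@(2,3)
Op 9: place WQ@(1,2)
Per-piece attacks for W:
  WK@(0,0): attacks (0,1) (1,0) (1,1)
  WB@(1,0): attacks (2,1) (0,1) [ray(1,1) blocked at (2,1)]
  WQ@(1,2): attacks (1,3) (1,4) (1,1) (1,0) (2,2) (0,2) (2,3) (2,1) (0,3) (0,1) [ray(0,-1) blocked at (1,0); ray(1,0) blocked at (2,2); ray(1,1) blocked at (2,3); ray(1,-1) blocked at (2,1)]
  WK@(2,1): attacks (2,2) (2,0) (3,1) (1,1) (3,2) (3,0) (1,2) (1,0)
  WB@(2,3): attacks (3,4) (3,2) (1,4) (1,2) [ray(1,-1) blocked at (3,2); ray(-1,-1) blocked at (1,2)]
  WB@(2,4): attacks (3,3) (4,2) (1,3) (0,2)
W attacks (1,0): yes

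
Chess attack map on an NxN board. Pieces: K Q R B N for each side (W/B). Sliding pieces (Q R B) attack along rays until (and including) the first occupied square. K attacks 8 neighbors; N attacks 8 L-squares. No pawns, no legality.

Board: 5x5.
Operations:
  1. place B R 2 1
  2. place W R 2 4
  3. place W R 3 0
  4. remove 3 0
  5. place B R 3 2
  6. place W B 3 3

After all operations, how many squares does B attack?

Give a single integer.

Answer: 13

Derivation:
Op 1: place BR@(2,1)
Op 2: place WR@(2,4)
Op 3: place WR@(3,0)
Op 4: remove (3,0)
Op 5: place BR@(3,2)
Op 6: place WB@(3,3)
Per-piece attacks for B:
  BR@(2,1): attacks (2,2) (2,3) (2,4) (2,0) (3,1) (4,1) (1,1) (0,1) [ray(0,1) blocked at (2,4)]
  BR@(3,2): attacks (3,3) (3,1) (3,0) (4,2) (2,2) (1,2) (0,2) [ray(0,1) blocked at (3,3)]
Union (13 distinct): (0,1) (0,2) (1,1) (1,2) (2,0) (2,2) (2,3) (2,4) (3,0) (3,1) (3,3) (4,1) (4,2)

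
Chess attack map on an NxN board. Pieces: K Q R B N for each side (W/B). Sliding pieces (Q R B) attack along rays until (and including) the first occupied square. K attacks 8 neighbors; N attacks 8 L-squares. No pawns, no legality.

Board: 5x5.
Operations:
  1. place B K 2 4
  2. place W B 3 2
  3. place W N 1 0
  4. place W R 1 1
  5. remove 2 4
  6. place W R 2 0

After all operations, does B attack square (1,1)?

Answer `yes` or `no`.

Answer: no

Derivation:
Op 1: place BK@(2,4)
Op 2: place WB@(3,2)
Op 3: place WN@(1,0)
Op 4: place WR@(1,1)
Op 5: remove (2,4)
Op 6: place WR@(2,0)
Per-piece attacks for B:
B attacks (1,1): no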